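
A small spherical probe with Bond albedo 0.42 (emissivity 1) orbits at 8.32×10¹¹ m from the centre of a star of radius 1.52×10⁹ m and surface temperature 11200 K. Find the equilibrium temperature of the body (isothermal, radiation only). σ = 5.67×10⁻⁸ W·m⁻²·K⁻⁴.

The star's surface emits σT_*⁴; at distance d the flux is S = σT_*⁴(R_*/d)².
S = 5.67×10⁻⁸·(11200)⁴·(1.52×10⁹/8.32×10¹¹)² = 2978 W/m².
For an isothermal sphere T⁴ = (1−a)S/(4σ) = 7.615×10⁹ K⁴.

T ≈ 295 K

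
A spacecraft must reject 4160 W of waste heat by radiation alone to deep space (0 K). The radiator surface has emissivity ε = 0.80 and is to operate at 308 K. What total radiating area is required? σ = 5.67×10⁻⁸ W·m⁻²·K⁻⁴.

A ≈ 10.2 m²

P = εσA T⁴ ⇒ A = P/(εσT⁴).
T⁴ = 8.999×10⁹ K⁴.
A = 4160/(0.80 × 5.67×10⁻⁸ × 8.999×10⁹).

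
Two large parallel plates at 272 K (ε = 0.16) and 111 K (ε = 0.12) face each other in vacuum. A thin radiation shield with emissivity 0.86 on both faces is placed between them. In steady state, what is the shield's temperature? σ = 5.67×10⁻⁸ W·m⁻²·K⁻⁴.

In steady state the net flux on the hot side equals that on the cold side.
σ(T₁⁴−T_s⁴)/D₁ = σ(T_s⁴−T₂⁴)/D₂, with D₁ = 1/ε₁+1/ε_s−1 = 6.413, D₂ = 1/ε_s+1/ε₂−1 = 8.496.
Solve for T_s⁴: T_s⁴ = (D₂·T₁⁴ + D₁·T₂⁴)/(D₁+D₂) = 3.185×10⁹ K⁴.

T_s ≈ 238 K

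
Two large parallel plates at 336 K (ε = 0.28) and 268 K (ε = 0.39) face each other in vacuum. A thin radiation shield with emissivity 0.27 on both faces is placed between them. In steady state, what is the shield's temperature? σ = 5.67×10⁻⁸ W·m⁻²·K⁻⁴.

T_s ≈ 305 K

In steady state the net flux on the hot side equals that on the cold side.
σ(T₁⁴−T_s⁴)/D₁ = σ(T_s⁴−T₂⁴)/D₂, with D₁ = 1/ε₁+1/ε_s−1 = 6.275, D₂ = 1/ε_s+1/ε₂−1 = 5.268.
Solve for T_s⁴: T_s⁴ = (D₂·T₁⁴ + D₁·T₂⁴)/(D₁+D₂) = 8.621×10⁹ K⁴.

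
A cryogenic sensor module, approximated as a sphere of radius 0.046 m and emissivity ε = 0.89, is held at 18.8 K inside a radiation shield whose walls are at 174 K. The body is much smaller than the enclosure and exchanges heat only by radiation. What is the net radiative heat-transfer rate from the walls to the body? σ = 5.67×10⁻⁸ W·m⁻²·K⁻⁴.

P_net ≈ 1.23 W

For a small grey body in a large enclosure: P_net = εσA(T_body⁴ − T_wall⁴).
A = 4πr² = 0.02659 m²; T_body⁴ − T_wall⁴ = 1.249×10⁵ − 9.166×10⁸ = -9.165×10⁸ K⁴.
|P_net| = 0.89·5.67×10⁻⁸·0.02659·9.165×10⁸.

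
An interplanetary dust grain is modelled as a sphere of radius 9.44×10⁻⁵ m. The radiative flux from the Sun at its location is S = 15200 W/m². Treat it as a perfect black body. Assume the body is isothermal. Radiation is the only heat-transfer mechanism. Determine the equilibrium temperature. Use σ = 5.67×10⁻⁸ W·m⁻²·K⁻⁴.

T ≈ 509 K

At equilibrium, absorbed power = emitted power.
Absorbing cross-section = πr² = 2.800×10⁻⁸ m²; emitting surface = 4πr² = 1.120×10⁻⁷ m² (ratio 4).
S·A_cross = εσ·A_surf·T⁴  ⇒  T⁴ = S/(4σ).
T⁴ = 1.00·15200/(4·5.67×10⁻⁸) = 6.702×10¹⁰ K⁴.
T = (6.702×10¹⁰)^(1/4).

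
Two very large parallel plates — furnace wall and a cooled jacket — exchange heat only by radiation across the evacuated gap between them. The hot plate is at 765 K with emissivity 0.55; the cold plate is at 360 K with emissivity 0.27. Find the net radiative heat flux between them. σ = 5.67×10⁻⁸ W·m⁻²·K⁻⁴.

q ≈ 4080 W/m²

For two infinite grey parallel plates, q = σ(T₁⁴ − T₂⁴)/(1/ε₁ + 1/ε₂ − 1).
T₁⁴ − T₂⁴ = 3.425×10¹¹ − 1.680×10¹⁰ = 3.257×10¹¹ K⁴.
1/ε₁ + 1/ε₂ − 1 = 1.818 + 3.704 − 1 = 4.522.
q = 5.67×10⁻⁸ × 3.257×10¹¹ / 4.522.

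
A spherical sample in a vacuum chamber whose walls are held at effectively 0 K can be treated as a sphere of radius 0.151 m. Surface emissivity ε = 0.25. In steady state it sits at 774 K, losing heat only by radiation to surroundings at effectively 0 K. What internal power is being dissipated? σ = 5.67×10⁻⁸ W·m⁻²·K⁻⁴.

P ≈ 1460 W

Steady state: P = εσA T⁴.
A = 4πr² = 0.2865 m²; T⁴ = (774)⁴ = 3.589×10¹¹ K⁴.
P = 0.25 × 5.67×10⁻⁸ × 0.2865 × 3.589×10¹¹.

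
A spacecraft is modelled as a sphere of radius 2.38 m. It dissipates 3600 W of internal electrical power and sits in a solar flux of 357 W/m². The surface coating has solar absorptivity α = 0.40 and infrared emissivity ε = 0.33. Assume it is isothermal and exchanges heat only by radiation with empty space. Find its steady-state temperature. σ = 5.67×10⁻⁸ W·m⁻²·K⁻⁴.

T ≈ 261 K

At steady state, absorbed solar power + internal power = radiated power.
Absorbed: α·S·A_cross = 0.40·357·17.80 = 2541 W (cross-section πr²).
Total input = 2541 + 3600 = 6141 W.
Radiated: εσ·A_surf·T⁴ with A_surf = 4πr² = 71.18 m².
T⁴ = 6141/(0.33·5.67×10⁻⁸·71.18) = 4.611×10⁹ K⁴.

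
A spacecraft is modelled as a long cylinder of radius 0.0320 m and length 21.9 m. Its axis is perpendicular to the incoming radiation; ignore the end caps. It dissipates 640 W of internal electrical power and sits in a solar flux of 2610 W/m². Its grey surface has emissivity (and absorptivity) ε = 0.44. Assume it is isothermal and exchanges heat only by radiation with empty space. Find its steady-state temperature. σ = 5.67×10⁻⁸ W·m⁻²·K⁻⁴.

At steady state, absorbed solar power + internal power = radiated power.
Absorbed: α·S·A_cross = 0.44·2610·1.402 = 1610 W (cross-section 2rL).
Total input = 1610 + 640 = 2250 W.
Radiated: εσ·A_surf·T⁴ with A_surf = 2πrL = 4.403 m².
T⁴ = 2250/(0.44·5.67×10⁻⁸·4.403) = 2.048×10¹⁰ K⁴.

T ≈ 378 K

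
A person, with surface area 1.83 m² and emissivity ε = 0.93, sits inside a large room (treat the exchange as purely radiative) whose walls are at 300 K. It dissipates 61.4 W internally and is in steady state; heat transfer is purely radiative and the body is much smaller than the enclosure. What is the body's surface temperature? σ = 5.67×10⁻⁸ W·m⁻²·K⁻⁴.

T ≈ 306 K

For a small grey body in a large enclosure, net radiated power = εσA(T⁴ − T_w⁴).
Steady state: P = εσA(T⁴ − T_w⁴) with A = 1.83 m².
T⁴ = P/(εσA) + T_w⁴ = 61.4/(0.93·5.67×10⁻⁸·1.830) + (300)⁴
    = 6.363×10⁸ + 8.100×10⁹ = 8.736×10⁹ K⁴.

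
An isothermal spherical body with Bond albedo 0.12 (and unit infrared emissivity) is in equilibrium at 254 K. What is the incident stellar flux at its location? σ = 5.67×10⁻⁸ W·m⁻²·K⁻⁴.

(1−a)S·πr² = σ·4πr²·T⁴ ⇒ S = 4σT⁴/(1−a).
S = 4·5.67×10⁻⁸·4.162×10⁹/0.880.

S ≈ 1070 W/m²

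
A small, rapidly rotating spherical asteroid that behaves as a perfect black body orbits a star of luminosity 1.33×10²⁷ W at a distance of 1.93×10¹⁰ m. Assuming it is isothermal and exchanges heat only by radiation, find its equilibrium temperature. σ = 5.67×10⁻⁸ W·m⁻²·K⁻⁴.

First find the stellar flux at distance d: S = L/(4πd²) = 1.33×10²⁷/(4π·(1.93×10¹⁰)²) = 2.841×10⁵ W/m².
For an isothermal sphere, absorbed (1−a)S·πr² = emitted σ·4πr²·T⁴, so T⁴ = (1−a)S/(4σ).
T⁴ = 1.00·2.841×10⁵/(4·5.67×10⁻⁸) = 1.253×10¹² K⁴.

T ≈ 1060 K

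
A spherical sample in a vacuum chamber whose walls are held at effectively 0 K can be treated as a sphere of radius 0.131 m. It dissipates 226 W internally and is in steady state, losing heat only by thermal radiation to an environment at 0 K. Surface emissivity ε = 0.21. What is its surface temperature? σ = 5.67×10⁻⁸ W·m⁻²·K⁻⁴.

Steady state: internal power = radiated power, P = εσA T⁴.
Radiating area A = 4πr² = 0.2157 m².
T⁴ = P/(εσA) = 226/(0.21·5.67×10⁻⁸·0.2157) = 8.801×10¹⁰ K⁴.
T = (8.801×10¹⁰)^(1/4).

T ≈ 545 K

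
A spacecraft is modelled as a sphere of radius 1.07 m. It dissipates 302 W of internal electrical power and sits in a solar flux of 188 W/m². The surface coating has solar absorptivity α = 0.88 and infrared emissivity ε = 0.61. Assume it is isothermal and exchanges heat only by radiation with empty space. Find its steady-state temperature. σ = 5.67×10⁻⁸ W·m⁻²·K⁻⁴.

At steady state, absorbed solar power + internal power = radiated power.
Absorbed: α·S·A_cross = 0.88·188·3.597 = 595.1 W (cross-section πr²).
Total input = 595.1 + 302 = 897.1 W.
Radiated: εσ·A_surf·T⁴ with A_surf = 4πr² = 14.39 m².
T⁴ = 897.1/(0.61·5.67×10⁻⁸·14.39) = 1.803×10⁹ K⁴.

T ≈ 206 K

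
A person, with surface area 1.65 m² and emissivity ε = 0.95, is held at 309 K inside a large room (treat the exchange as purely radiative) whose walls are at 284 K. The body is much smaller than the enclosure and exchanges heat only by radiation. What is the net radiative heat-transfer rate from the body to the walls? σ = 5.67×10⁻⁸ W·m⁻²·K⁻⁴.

For a small grey body in a large enclosure: P_net = εσA(T_body⁴ − T_wall⁴).
A = 1.65 m²; T_body⁴ − T_wall⁴ = 9.117×10⁹ − 6.505×10⁹ = 2.611×10⁹ K⁴.
|P_net| = 0.95·5.67×10⁻⁸·1.650·2.611×10⁹.

P_net ≈ 232 W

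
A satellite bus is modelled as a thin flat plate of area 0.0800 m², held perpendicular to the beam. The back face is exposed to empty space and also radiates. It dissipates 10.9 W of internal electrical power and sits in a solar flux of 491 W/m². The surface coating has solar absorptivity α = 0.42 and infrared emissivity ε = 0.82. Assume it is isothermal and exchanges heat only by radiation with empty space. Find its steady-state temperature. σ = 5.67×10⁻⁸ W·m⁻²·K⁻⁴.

At steady state, absorbed solar power + internal power = radiated power.
Absorbed: α·S·A_cross = 0.42·491·0.08000 = 16.50 W (cross-section A).
Total input = 16.50 + 10.9 = 27.40 W.
Radiated: εσ·A_surf·T⁴ with A_surf = 2A = 0.1600 m².
T⁴ = 27.40/(0.82·5.67×10⁻⁸·0.1600) = 3.683×10⁹ K⁴.

T ≈ 246 K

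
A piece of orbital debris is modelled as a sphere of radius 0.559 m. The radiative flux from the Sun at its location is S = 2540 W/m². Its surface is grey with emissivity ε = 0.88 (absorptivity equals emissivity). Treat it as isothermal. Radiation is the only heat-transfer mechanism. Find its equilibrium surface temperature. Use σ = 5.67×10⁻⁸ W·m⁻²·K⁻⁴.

T ≈ 325 K

At equilibrium, absorbed power = emitted power.
Absorbing cross-section = πr² = 0.9817 m²; emitting surface = 4πr² = 3.927 m² (ratio 4).
εS·A_cross = εσ·A_surf·T⁴  ⇒  T⁴ = S/(4σ)   (ε cancels).
T⁴ = 2540/(4·5.67×10⁻⁸) = 1.120×10¹⁰ K⁴.
T = (1.120×10¹⁰)^(1/4).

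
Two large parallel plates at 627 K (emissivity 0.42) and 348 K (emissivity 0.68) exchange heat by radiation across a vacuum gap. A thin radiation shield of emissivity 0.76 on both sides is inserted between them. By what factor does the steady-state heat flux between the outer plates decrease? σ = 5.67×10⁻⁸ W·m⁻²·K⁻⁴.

factor ≈ 1.57

Without shield: q₀ = σΔ(T⁴)/(1/ε₁+1/ε₂−1) with denominator 2.852.
With shield the two gaps are in series; the resistances add: (1/ε₁+1/ε_s−1)+(1/ε_s+1/ε₂−1) = 2.697+1.786 = 4.483.
Heat-flux ratio q₀/q = 4.483/2.852.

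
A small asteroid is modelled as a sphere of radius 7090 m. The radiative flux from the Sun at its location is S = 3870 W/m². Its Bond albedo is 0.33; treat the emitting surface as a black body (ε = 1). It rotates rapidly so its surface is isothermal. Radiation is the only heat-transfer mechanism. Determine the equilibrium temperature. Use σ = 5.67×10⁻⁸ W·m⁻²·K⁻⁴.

T ≈ 327 K

At equilibrium, absorbed power = emitted power.
Absorbing cross-section = πr² = 1.579×10⁸ m²; emitting surface = 4πr² = 6.317×10⁸ m² (ratio 4).
(1−a)S·A_cross = εσ·A_surf·T⁴  ⇒  T⁴ = (1−a)S/(4σ).
T⁴ = 0.670·3870/(4·5.67×10⁻⁸) = 1.143×10¹⁰ K⁴.
T = (1.143×10¹⁰)^(1/4).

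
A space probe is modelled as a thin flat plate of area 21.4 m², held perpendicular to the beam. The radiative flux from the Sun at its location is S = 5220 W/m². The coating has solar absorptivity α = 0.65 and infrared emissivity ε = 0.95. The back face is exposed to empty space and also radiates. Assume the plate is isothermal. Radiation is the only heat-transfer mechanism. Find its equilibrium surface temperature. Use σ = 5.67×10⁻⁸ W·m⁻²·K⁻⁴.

T ≈ 421 K

At equilibrium, absorbed power = emitted power.
Absorbing cross-section = A = 21.40 m²; emitting surface = 2A = 42.80 m² (ratio 2).
αS·A_cross = εσ·A_surf·T⁴  ⇒  T⁴ = αS/(ε·2σ).
T⁴ = 0.650·5220/(0.95·2·5.67×10⁻⁸) = 3.150×10¹⁰ K⁴.
T = (3.150×10¹⁰)^(1/4).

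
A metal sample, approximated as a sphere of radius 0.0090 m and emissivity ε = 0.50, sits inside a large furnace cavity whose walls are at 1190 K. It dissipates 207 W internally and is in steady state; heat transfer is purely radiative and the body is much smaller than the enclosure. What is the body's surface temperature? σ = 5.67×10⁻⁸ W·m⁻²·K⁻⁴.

For a small grey body in a large enclosure, net radiated power = εσA(T⁴ − T_w⁴).
Steady state: P = εσA(T⁴ − T_w⁴) with A = 4πr² = 0.001018 m².
T⁴ = P/(εσA) + T_w⁴ = 207/(0.50·5.67×10⁻⁸·0.001018) + (1190)⁴
    = 7.173×10¹² + 2.005×10¹² = 9.179×10¹² K⁴.

T ≈ 1740 K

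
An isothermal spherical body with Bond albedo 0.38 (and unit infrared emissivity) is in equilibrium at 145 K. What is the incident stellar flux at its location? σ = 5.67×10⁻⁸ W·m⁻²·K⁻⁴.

(1−a)S·πr² = σ·4πr²·T⁴ ⇒ S = 4σT⁴/(1−a).
S = 4·5.67×10⁻⁸·4.421×10⁸/0.620.

S ≈ 162 W/m²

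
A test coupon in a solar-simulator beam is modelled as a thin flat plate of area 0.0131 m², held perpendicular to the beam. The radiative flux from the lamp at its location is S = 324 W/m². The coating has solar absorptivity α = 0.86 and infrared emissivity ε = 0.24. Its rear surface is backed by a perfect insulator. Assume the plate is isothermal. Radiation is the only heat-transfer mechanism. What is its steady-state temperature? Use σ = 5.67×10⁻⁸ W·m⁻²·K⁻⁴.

T ≈ 378 K

At equilibrium, absorbed power = emitted power.
Absorbing cross-section = A = 0.01310 m²; emitting surface = A = 0.01310 m² (ratio 1).
αS·A_cross = εσ·A_surf·T⁴  ⇒  T⁴ = αS/(ε·1σ).
T⁴ = 0.860·324/(0.24·1·5.67×10⁻⁸) = 2.048×10¹⁰ K⁴.
T = (2.048×10¹⁰)^(1/4).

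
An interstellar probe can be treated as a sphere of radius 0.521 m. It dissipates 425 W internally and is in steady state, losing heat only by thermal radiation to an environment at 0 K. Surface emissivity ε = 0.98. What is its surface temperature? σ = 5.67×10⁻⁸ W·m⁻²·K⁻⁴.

T ≈ 218 K

Steady state: internal power = radiated power, P = εσA T⁴.
Radiating area A = 4πr² = 3.411 m².
T⁴ = P/(εσA) = 425/(0.98·5.67×10⁻⁸·3.411) = 2.242×10⁹ K⁴.
T = (2.242×10⁹)^(1/4).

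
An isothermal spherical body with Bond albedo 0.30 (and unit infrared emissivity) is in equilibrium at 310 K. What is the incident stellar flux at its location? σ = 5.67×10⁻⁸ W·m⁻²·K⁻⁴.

(1−a)S·πr² = σ·4πr²·T⁴ ⇒ S = 4σT⁴/(1−a).
S = 4·5.67×10⁻⁸·9.235×10⁹/0.700.

S ≈ 2990 W/m²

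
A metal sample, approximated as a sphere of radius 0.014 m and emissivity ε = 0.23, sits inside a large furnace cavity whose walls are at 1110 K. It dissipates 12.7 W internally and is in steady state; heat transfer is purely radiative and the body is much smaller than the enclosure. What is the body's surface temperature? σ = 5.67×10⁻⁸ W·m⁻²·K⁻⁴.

T ≈ 1180 K

For a small grey body in a large enclosure, net radiated power = εσA(T⁴ − T_w⁴).
Steady state: P = εσA(T⁴ − T_w⁴) with A = 4πr² = 0.002463 m².
T⁴ = P/(εσA) + T_w⁴ = 12.7/(0.23·5.67×10⁻⁸·0.002463) + (1110)⁴
    = 3.954×10¹¹ + 1.518×10¹² = 1.913×10¹² K⁴.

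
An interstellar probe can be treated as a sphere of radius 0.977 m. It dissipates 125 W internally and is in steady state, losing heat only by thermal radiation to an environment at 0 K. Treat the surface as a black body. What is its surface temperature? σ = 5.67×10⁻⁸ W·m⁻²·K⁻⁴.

Steady state: internal power = radiated power, P = εσA T⁴.
Radiating area A = 4πr² = 11.99 m².
T⁴ = P/(εσA) = 125/(1.0·5.67×10⁻⁸·11.99) = 1.838×10⁸ K⁴.
T = (1.838×10⁸)^(1/4).

T ≈ 116 K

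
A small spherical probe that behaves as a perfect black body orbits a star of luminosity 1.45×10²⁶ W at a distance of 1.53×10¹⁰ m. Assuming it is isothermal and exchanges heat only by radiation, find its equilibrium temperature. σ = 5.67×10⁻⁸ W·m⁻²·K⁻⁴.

First find the stellar flux at distance d: S = L/(4πd²) = 1.45×10²⁶/(4π·(1.53×10¹⁰)²) = 49290 W/m².
For an isothermal sphere, absorbed (1−a)S·πr² = emitted σ·4πr²·T⁴, so T⁴ = (1−a)S/(4σ).
T⁴ = 1.00·49290/(4·5.67×10⁻⁸) = 2.173×10¹¹ K⁴.

T ≈ 683 K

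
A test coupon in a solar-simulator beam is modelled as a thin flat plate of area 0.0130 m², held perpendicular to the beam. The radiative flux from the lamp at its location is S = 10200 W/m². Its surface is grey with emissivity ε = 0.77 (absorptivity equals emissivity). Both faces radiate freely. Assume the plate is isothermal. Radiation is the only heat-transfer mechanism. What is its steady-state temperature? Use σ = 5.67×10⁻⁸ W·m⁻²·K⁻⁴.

At equilibrium, absorbed power = emitted power.
Absorbing cross-section = A = 0.01300 m²; emitting surface = 2A = 0.02600 m² (ratio 2).
εS·A_cross = εσ·A_surf·T⁴  ⇒  T⁴ = S/(2σ)   (ε cancels).
T⁴ = 10200/(2·5.67×10⁻⁸) = 8.995×10¹⁰ K⁴.
T = (8.995×10¹⁰)^(1/4).

T ≈ 548 K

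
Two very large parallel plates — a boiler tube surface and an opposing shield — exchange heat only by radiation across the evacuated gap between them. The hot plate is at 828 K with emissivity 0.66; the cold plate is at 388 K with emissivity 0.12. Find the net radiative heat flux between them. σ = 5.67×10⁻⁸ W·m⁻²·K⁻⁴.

For two infinite grey parallel plates, q = σ(T₁⁴ − T₂⁴)/(1/ε₁ + 1/ε₂ − 1).
T₁⁴ − T₂⁴ = 4.700×10¹¹ − 2.266×10¹⁰ = 4.474×10¹¹ K⁴.
1/ε₁ + 1/ε₂ − 1 = 1.515 + 8.333 − 1 = 8.848.
q = 5.67×10⁻⁸ × 4.474×10¹¹ / 8.848.

q ≈ 2870 W/m²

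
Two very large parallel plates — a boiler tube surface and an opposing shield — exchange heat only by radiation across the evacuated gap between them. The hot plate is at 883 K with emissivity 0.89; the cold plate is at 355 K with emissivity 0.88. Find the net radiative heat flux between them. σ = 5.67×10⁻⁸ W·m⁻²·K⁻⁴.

For two infinite grey parallel plates, q = σ(T₁⁴ − T₂⁴)/(1/ε₁ + 1/ε₂ − 1).
T₁⁴ − T₂⁴ = 6.079×10¹¹ − 1.588×10¹⁰ = 5.920×10¹¹ K⁴.
1/ε₁ + 1/ε₂ − 1 = 1.124 + 1.136 − 1 = 1.260.
q = 5.67×10⁻⁸ × 5.920×10¹¹ / 1.260.

q ≈ 26600 W/m²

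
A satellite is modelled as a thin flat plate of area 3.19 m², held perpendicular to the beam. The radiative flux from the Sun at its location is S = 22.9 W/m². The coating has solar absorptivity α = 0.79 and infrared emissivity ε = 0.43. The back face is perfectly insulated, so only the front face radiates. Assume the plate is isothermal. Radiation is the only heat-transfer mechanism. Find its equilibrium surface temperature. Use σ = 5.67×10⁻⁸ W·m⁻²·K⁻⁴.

At equilibrium, absorbed power = emitted power.
Absorbing cross-section = A = 3.190 m²; emitting surface = A = 3.190 m² (ratio 1).
αS·A_cross = εσ·A_surf·T⁴  ⇒  T⁴ = αS/(ε·1σ).
T⁴ = 0.790·22.9/(0.43·1·5.67×10⁻⁸) = 7.420×10⁸ K⁴.
T = (7.420×10⁸)^(1/4).

T ≈ 165 K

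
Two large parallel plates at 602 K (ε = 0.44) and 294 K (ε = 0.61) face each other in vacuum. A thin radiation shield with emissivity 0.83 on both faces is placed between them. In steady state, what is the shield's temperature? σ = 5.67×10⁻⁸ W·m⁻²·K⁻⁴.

T_s ≈ 496 K

In steady state the net flux on the hot side equals that on the cold side.
σ(T₁⁴−T_s⁴)/D₁ = σ(T_s⁴−T₂⁴)/D₂, with D₁ = 1/ε₁+1/ε_s−1 = 2.478, D₂ = 1/ε_s+1/ε₂−1 = 1.844.
Solve for T_s⁴: T_s⁴ = (D₂·T₁⁴ + D₁·T₂⁴)/(D₁+D₂) = 6.033×10¹⁰ K⁴.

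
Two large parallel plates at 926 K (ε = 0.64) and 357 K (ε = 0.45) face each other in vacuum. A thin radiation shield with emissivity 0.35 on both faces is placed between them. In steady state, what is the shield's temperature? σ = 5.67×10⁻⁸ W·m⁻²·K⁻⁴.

T_s ≈ 799 K

In steady state the net flux on the hot side equals that on the cold side.
σ(T₁⁴−T_s⁴)/D₁ = σ(T_s⁴−T₂⁴)/D₂, with D₁ = 1/ε₁+1/ε_s−1 = 3.420, D₂ = 1/ε_s+1/ε₂−1 = 4.079.
Solve for T_s⁴: T_s⁴ = (D₂·T₁⁴ + D₁·T₂⁴)/(D₁+D₂) = 4.074×10¹¹ K⁴.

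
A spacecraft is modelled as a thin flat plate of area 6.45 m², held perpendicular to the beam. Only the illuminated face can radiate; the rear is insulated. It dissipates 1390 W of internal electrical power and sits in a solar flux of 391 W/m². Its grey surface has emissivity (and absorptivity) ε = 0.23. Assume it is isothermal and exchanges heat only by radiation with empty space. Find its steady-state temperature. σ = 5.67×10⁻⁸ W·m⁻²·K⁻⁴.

At steady state, absorbed solar power + internal power = radiated power.
Absorbed: α·S·A_cross = 0.23·391·6.450 = 580.0 W (cross-section A).
Total input = 580.0 + 1390 = 1970 W.
Radiated: εσ·A_surf·T⁴ with A_surf = A = 6.450 m².
T⁴ = 1970/(0.23·5.67×10⁻⁸·6.450) = 2.342×10¹⁰ K⁴.

T ≈ 391 K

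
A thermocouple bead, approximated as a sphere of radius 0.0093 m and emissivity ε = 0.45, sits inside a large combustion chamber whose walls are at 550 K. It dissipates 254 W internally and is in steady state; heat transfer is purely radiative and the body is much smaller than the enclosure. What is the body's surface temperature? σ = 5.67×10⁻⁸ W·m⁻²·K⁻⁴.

T ≈ 1740 K

For a small grey body in a large enclosure, net radiated power = εσA(T⁴ − T_w⁴).
Steady state: P = εσA(T⁴ − T_w⁴) with A = 4πr² = 0.001087 m².
T⁴ = P/(εσA) + T_w⁴ = 254/(0.45·5.67×10⁻⁸·0.001087) + (550)⁴
    = 9.159×10¹² + 9.151×10¹⁰ = 9.251×10¹² K⁴.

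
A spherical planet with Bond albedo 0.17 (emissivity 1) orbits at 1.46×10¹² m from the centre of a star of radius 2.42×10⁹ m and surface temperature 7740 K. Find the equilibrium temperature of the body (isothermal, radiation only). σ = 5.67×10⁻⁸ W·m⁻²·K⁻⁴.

The star's surface emits σT_*⁴; at distance d the flux is S = σT_*⁴(R_*/d)².
S = 5.67×10⁻⁸·(7740)⁴·(2.42×10⁹/1.46×10¹²)² = 559.1 W/m².
For an isothermal sphere T⁴ = (1−a)S/(4σ) = 2.046×10⁹ K⁴.

T ≈ 213 K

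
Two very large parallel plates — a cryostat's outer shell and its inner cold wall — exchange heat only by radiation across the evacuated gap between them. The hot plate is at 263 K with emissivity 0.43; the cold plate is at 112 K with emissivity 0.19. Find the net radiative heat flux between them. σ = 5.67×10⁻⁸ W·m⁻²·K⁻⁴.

q ≈ 39.8 W/m²

For two infinite grey parallel plates, q = σ(T₁⁴ − T₂⁴)/(1/ε₁ + 1/ε₂ − 1).
T₁⁴ − T₂⁴ = 4.784×10⁹ − 1.574×10⁸ = 4.627×10⁹ K⁴.
1/ε₁ + 1/ε₂ − 1 = 2.326 + 5.263 − 1 = 6.589.
q = 5.67×10⁻⁸ × 4.627×10⁹ / 6.589.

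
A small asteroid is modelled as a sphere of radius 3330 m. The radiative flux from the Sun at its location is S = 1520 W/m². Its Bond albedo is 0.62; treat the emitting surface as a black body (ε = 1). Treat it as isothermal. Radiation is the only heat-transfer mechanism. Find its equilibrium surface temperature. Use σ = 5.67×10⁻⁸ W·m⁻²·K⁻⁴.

At equilibrium, absorbed power = emitted power.
Absorbing cross-section = πr² = 3.484×10⁷ m²; emitting surface = 4πr² = 1.393×10⁸ m² (ratio 4).
(1−a)S·A_cross = εσ·A_surf·T⁴  ⇒  T⁴ = (1−a)S/(4σ).
T⁴ = 0.380·1520/(4·5.67×10⁻⁸) = 2.547×10⁹ K⁴.
T = (2.547×10⁹)^(1/4).

T ≈ 225 K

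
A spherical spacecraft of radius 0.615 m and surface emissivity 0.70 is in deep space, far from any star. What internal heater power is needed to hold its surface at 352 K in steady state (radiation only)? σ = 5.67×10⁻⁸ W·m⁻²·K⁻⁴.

P = εσ·4πr²·T⁴.
4πr² = 4.753 m²; T⁴ = 1.535×10¹⁰ K⁴.
P = 0.70·5.67×10⁻⁸·4.753·1.535×10¹⁰.

P ≈ 2900 W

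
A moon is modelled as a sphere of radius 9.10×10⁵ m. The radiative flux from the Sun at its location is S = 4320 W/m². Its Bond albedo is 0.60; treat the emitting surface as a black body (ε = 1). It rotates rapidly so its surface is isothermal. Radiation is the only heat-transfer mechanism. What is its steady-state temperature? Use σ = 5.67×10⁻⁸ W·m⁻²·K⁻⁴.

At equilibrium, absorbed power = emitted power.
Absorbing cross-section = πr² = 2.602×10¹² m²; emitting surface = 4πr² = 1.041×10¹³ m² (ratio 4).
(1−a)S·A_cross = εσ·A_surf·T⁴  ⇒  T⁴ = (1−a)S/(4σ).
T⁴ = 0.400·4320/(4·5.67×10⁻⁸) = 7.619×10⁹ K⁴.
T = (7.619×10⁹)^(1/4).

T ≈ 295 K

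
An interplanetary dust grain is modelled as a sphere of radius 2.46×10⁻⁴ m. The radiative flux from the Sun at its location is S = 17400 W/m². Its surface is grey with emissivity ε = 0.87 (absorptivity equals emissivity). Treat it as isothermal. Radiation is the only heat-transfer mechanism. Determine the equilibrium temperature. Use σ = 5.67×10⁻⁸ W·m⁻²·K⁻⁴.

At equilibrium, absorbed power = emitted power.
Absorbing cross-section = πr² = 1.901×10⁻⁷ m²; emitting surface = 4πr² = 7.605×10⁻⁷ m² (ratio 4).
εS·A_cross = εσ·A_surf·T⁴  ⇒  T⁴ = S/(4σ)   (ε cancels).
T⁴ = 17400/(4·5.67×10⁻⁸) = 7.672×10¹⁰ K⁴.
T = (7.672×10¹⁰)^(1/4).

T ≈ 526 K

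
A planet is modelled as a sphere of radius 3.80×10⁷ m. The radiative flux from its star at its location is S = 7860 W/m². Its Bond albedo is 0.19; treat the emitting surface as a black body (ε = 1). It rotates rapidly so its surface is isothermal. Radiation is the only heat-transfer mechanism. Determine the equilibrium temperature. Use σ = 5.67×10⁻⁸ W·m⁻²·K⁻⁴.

T ≈ 409 K

At equilibrium, absorbed power = emitted power.
Absorbing cross-section = πr² = 4.536×10¹⁵ m²; emitting surface = 4πr² = 1.815×10¹⁶ m² (ratio 4).
(1−a)S·A_cross = εσ·A_surf·T⁴  ⇒  T⁴ = (1−a)S/(4σ).
T⁴ = 0.810·7860/(4·5.67×10⁻⁸) = 2.807×10¹⁰ K⁴.
T = (2.807×10¹⁰)^(1/4).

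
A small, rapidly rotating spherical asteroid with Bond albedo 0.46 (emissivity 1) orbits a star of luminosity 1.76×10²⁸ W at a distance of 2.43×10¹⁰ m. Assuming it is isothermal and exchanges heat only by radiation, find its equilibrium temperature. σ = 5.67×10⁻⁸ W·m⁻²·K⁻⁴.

First find the stellar flux at distance d: S = L/(4πd²) = 1.76×10²⁸/(4π·(2.43×10¹⁰)²) = 2.372×10⁶ W/m².
For an isothermal sphere, absorbed (1−a)S·πr² = emitted σ·4πr²·T⁴, so T⁴ = (1−a)S/(4σ).
T⁴ = 0.540·2.372×10⁶/(4·5.67×10⁻⁸) = 5.647×10¹² K⁴.

T ≈ 1540 K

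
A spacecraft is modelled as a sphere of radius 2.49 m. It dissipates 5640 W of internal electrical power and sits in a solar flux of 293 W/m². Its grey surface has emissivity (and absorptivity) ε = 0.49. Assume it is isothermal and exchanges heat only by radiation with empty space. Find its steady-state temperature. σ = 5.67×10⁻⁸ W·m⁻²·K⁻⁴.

T ≈ 250 K

At steady state, absorbed solar power + internal power = radiated power.
Absorbed: α·S·A_cross = 0.49·293·19.48 = 2796 W (cross-section πr²).
Total input = 2796 + 5640 = 8436 W.
Radiated: εσ·A_surf·T⁴ with A_surf = 4πr² = 77.91 m².
T⁴ = 8436/(0.49·5.67×10⁻⁸·77.91) = 3.897×10⁹ K⁴.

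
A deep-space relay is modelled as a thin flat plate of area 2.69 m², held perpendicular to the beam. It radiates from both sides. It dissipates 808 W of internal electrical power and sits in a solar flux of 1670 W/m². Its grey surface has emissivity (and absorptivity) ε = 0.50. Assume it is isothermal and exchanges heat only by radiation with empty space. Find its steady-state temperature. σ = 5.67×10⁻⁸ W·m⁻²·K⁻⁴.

T ≈ 376 K

At steady state, absorbed solar power + internal power = radiated power.
Absorbed: α·S·A_cross = 0.50·1670·2.690 = 2246 W (cross-section A).
Total input = 2246 + 808 = 3054 W.
Radiated: εσ·A_surf·T⁴ with A_surf = 2A = 5.380 m².
T⁴ = 3054/(0.50·5.67×10⁻⁸·5.380) = 2.002×10¹⁰ K⁴.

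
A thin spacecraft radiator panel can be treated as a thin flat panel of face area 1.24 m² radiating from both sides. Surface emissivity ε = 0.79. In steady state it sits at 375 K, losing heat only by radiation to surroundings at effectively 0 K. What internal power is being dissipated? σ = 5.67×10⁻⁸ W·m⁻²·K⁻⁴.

P ≈ 2200 W

Steady state: P = εσA T⁴.
A = 2·1.24 = 2.480 m²; T⁴ = (375)⁴ = 1.978×10¹⁰ K⁴.
P = 0.79 × 5.67×10⁻⁸ × 2.480 × 1.978×10¹⁰.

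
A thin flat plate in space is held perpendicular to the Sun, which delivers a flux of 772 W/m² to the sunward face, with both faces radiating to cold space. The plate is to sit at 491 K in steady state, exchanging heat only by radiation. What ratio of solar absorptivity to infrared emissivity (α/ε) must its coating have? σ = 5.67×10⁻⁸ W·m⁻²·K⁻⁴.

Balance: αS·A = εσ·2A·T⁴ ⇒ α/ε = 2σT⁴/S.
α/ε = 2·5.67×10⁻⁸·(491)⁴/772 = 2·5.67×10⁻⁸·5.812×10¹⁰/772.

α/ε ≈ 8.54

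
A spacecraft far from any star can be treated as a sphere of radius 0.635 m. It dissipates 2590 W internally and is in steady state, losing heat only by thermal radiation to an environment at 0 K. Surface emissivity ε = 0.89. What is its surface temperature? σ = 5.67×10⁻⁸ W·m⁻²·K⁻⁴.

T ≈ 317 K

Steady state: internal power = radiated power, P = εσA T⁴.
Radiating area A = 4πr² = 5.067 m².
T⁴ = P/(εσA) = 2590/(0.89·5.67×10⁻⁸·5.067) = 1.013×10¹⁰ K⁴.
T = (1.013×10¹⁰)^(1/4).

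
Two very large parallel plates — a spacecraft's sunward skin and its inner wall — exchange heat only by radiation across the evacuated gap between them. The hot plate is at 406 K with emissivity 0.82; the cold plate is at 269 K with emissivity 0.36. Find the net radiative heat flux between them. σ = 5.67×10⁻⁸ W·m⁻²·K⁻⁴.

For two infinite grey parallel plates, q = σ(T₁⁴ − T₂⁴)/(1/ε₁ + 1/ε₂ − 1).
T₁⁴ − T₂⁴ = 2.717×10¹⁰ − 5.236×10⁹ = 2.193×10¹⁰ K⁴.
1/ε₁ + 1/ε₂ − 1 = 1.220 + 2.778 − 1 = 2.997.
q = 5.67×10⁻⁸ × 2.193×10¹⁰ / 2.997.

q ≈ 415 W/m²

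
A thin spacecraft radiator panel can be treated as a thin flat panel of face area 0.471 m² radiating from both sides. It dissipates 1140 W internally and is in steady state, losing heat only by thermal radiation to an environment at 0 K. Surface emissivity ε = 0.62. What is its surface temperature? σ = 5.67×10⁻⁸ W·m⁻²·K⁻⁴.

T ≈ 431 K

Steady state: internal power = radiated power, P = εσA T⁴.
Radiating area A = 2·0.471 = 0.9420 m².
T⁴ = P/(εσA) = 1140/(0.62·5.67×10⁻⁸·0.9420) = 3.443×10¹⁰ K⁴.
T = (3.443×10¹⁰)^(1/4).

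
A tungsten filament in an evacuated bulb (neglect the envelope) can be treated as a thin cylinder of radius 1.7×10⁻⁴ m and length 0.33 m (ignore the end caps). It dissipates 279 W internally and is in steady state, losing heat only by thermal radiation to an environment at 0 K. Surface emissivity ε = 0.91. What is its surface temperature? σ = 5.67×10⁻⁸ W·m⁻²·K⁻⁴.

T ≈ 1980 K

Steady state: internal power = radiated power, P = εσA T⁴.
Radiating area A = 2πrL = 3.525×10⁻⁴ m².
T⁴ = P/(εσA) = 279/(0.91·5.67×10⁻⁸·3.525×10⁻⁴) = 1.534×10¹³ K⁴.
T = (1.534×10¹³)^(1/4).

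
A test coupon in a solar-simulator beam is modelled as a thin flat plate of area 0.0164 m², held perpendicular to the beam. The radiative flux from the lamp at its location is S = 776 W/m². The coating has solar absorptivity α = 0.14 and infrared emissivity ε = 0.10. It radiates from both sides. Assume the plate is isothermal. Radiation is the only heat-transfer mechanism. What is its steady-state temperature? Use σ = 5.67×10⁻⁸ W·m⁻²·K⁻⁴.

T ≈ 313 K

At equilibrium, absorbed power = emitted power.
Absorbing cross-section = A = 0.01640 m²; emitting surface = 2A = 0.03280 m² (ratio 2).
αS·A_cross = εσ·A_surf·T⁴  ⇒  T⁴ = αS/(ε·2σ).
T⁴ = 0.140·776/(0.10·2·5.67×10⁻⁸) = 9.580×10⁹ K⁴.
T = (9.580×10⁹)^(1/4).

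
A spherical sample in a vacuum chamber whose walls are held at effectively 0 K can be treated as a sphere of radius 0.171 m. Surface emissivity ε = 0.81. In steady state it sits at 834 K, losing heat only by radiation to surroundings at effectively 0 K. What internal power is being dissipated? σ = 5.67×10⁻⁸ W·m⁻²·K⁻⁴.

P ≈ 8160 W

Steady state: P = εσA T⁴.
A = 4πr² = 0.3675 m²; T⁴ = (834)⁴ = 4.838×10¹¹ K⁴.
P = 0.81 × 5.67×10⁻⁸ × 0.3675 × 4.838×10¹¹.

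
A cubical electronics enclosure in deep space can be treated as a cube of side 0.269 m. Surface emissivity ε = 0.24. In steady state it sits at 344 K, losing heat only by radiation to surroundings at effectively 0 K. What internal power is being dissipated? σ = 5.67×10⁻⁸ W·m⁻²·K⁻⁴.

Steady state: P = εσA T⁴.
A = 6L² = 0.4342 m²; T⁴ = (344)⁴ = 1.400×10¹⁰ K⁴.
P = 0.24 × 5.67×10⁻⁸ × 0.4342 × 1.400×10¹⁰.

P ≈ 82.7 W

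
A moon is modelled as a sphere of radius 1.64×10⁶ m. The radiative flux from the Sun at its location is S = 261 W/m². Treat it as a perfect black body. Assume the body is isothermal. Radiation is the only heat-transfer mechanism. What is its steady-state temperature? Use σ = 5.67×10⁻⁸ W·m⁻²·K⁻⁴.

T ≈ 184 K

At equilibrium, absorbed power = emitted power.
Absorbing cross-section = πr² = 8.450×10¹² m²; emitting surface = 4πr² = 3.380×10¹³ m² (ratio 4).
S·A_cross = εσ·A_surf·T⁴  ⇒  T⁴ = S/(4σ).
T⁴ = 1.00·261/(4·5.67×10⁻⁸) = 1.151×10⁹ K⁴.
T = (1.151×10⁹)^(1/4).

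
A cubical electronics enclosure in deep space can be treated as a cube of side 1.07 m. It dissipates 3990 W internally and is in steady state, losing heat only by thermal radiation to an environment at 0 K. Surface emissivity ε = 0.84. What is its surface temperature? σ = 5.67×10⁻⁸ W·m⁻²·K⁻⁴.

Steady state: internal power = radiated power, P = εσA T⁴.
Radiating area A = 6L² = 6.869 m².
T⁴ = P/(εσA) = 3990/(0.84·5.67×10⁻⁸·6.869) = 1.220×10¹⁰ K⁴.
T = (1.220×10¹⁰)^(1/4).

T ≈ 332 K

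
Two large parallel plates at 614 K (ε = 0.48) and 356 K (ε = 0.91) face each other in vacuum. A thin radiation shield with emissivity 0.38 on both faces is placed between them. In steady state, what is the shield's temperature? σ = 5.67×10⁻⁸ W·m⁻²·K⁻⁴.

In steady state the net flux on the hot side equals that on the cold side.
σ(T₁⁴−T_s⁴)/D₁ = σ(T_s⁴−T₂⁴)/D₂, with D₁ = 1/ε₁+1/ε_s−1 = 3.715, D₂ = 1/ε_s+1/ε₂−1 = 2.730.
Solve for T_s⁴: T_s⁴ = (D₂·T₁⁴ + D₁·T₂⁴)/(D₁+D₂) = 6.947×10¹⁰ K⁴.

T_s ≈ 513 K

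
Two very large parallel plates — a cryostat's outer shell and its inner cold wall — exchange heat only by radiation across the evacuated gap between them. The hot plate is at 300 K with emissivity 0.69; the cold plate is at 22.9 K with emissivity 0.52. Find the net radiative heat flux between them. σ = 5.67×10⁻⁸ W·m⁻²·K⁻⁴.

For two infinite grey parallel plates, q = σ(T₁⁴ − T₂⁴)/(1/ε₁ + 1/ε₂ − 1).
T₁⁴ − T₂⁴ = 8.100×10⁹ − 2.750×10⁵ = 8.100×10⁹ K⁴.
1/ε₁ + 1/ε₂ − 1 = 1.449 + 1.923 − 1 = 2.372.
q = 5.67×10⁻⁸ × 8.100×10⁹ / 2.372.

q ≈ 194 W/m²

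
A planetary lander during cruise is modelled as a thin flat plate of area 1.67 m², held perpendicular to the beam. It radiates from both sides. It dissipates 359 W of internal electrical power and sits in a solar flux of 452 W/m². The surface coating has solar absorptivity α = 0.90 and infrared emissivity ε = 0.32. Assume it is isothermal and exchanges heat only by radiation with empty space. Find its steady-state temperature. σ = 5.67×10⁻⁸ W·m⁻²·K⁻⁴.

At steady state, absorbed solar power + internal power = radiated power.
Absorbed: α·S·A_cross = 0.90·452·1.670 = 679.4 W (cross-section A).
Total input = 679.4 + 359 = 1038 W.
Radiated: εσ·A_surf·T⁴ with A_surf = 2A = 3.340 m².
T⁴ = 1038/(0.32·5.67×10⁻⁸·3.340) = 1.713×10¹⁰ K⁴.

T ≈ 362 K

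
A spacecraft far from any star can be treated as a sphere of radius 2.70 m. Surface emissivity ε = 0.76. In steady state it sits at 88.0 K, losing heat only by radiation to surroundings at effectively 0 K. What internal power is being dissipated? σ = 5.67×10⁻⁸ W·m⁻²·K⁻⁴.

P ≈ 237 W

Steady state: P = εσA T⁴.
A = 4πr² = 91.61 m²; T⁴ = (88.0)⁴ = 5.997×10⁷ K⁴.
P = 0.76 × 5.67×10⁻⁸ × 91.61 × 5.997×10⁷.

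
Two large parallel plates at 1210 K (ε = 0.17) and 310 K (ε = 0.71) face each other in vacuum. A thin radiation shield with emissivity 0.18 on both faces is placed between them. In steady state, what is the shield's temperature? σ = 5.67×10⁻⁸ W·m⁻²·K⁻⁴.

T_s ≈ 941 K

In steady state the net flux on the hot side equals that on the cold side.
σ(T₁⁴−T_s⁴)/D₁ = σ(T_s⁴−T₂⁴)/D₂, with D₁ = 1/ε₁+1/ε_s−1 = 10.44, D₂ = 1/ε_s+1/ε₂−1 = 5.964.
Solve for T_s⁴: T_s⁴ = (D₂·T₁⁴ + D₁·T₂⁴)/(D₁+D₂) = 7.853×10¹¹ K⁴.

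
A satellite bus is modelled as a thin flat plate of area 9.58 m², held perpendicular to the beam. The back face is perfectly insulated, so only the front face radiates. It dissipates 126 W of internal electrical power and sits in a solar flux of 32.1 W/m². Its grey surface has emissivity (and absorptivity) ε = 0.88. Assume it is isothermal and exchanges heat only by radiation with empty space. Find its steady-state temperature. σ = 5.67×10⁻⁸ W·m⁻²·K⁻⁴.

At steady state, absorbed solar power + internal power = radiated power.
Absorbed: α·S·A_cross = 0.88·32.1·9.580 = 270.6 W (cross-section A).
Total input = 270.6 + 126 = 396.6 W.
Radiated: εσ·A_surf·T⁴ with A_surf = A = 9.580 m².
T⁴ = 396.6/(0.88·5.67×10⁻⁸·9.580) = 8.297×10⁸ K⁴.

T ≈ 170 K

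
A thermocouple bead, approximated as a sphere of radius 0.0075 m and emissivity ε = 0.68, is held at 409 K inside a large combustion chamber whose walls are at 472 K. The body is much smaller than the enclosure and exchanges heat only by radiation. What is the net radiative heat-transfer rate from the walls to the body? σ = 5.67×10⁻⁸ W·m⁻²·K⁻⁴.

P_net ≈ 0.590 W

For a small grey body in a large enclosure: P_net = εσA(T_body⁴ − T_wall⁴).
A = 4πr² = 7.069×10⁻⁴ m²; T_body⁴ − T_wall⁴ = 2.798×10¹⁰ − 4.963×10¹⁰ = -2.165×10¹⁰ K⁴.
|P_net| = 0.68·5.67×10⁻⁸·7.069×10⁻⁴·2.165×10¹⁰.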